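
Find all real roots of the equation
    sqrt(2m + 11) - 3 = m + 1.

m = -1

Isolate the radical: sqrt(2m + 11) = m + 4.
Square both sides: 2m + 11 = (m + 4)^2.
Expand and rearrange: m^2 + 6m + 5 = 0.
Solving gives m = -1 or m = -5.
Check each candidate in the original equation:
  m = -1: sqrt(9) = 3, while m + 4 = 3 — valid.
  m = -5: sqrt(1) = 1, while m + 4 = -1 — extraneous.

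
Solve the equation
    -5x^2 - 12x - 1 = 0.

x = -2.3136 or x = -0.0864

Discriminant: (-12)^2 - 4*(-5)*(-1) = 124.
Quadratic formula: x = (12 +/- sqrt(124)) / (-10).
So x = -6/5 - sqrt(31)/5 ~= -2.3136 or x = -6/5 + sqrt(31)/5 ~= -0.0864.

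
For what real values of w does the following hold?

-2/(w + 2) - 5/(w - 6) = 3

Multiply both sides by (w + 2)(w - 6):
-2(w - 6) - 5(w + 2) = 3(w + 2)(w - 6).
Expand and collect terms: 3w^2 - 5w - 38 = 0.
By the quadratic formula, w = (5 +/- sqrt(481)) / 6, so w ~= 4.4886 or w ~= -2.822.
Neither value makes a denominator zero (w != -2, w != 6), so both are valid.

w = -2.822 or w = 4.4886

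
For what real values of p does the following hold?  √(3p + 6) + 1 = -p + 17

p = 10

Isolate the radical: √(3p + 6) = -p + 16.
Square both sides: 3p + 6 = (-p + 16)².
Expand and rearrange: p² - 35p + 250 = 0.
Solving gives p = 25 or p = 10.
Check each candidate in the original equation:
  p = 25: √(81) = 9, while -p + 16 = -9 — extraneous.
  p = 10: √(36) = 6, while -p + 16 = 6 — valid.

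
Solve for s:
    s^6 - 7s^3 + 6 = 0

s = 1 or s = 1.8171

Let u = s^3. The equation becomes u^2 - 7u + 6 = 0.
Factor: (u - 6)(u - 1) = 0, so u = 6 or u = 1.
s^3 = 6 gives s = (6)^(1/3) ~= 1.8171.
s^3 = 1 gives s = 1.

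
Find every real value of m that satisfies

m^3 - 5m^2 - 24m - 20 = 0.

Possible rational roots are divisors of -20. Testing m = -2 gives 0, so (m + 2) is a factor.
Divide: m^3 - 5m^2 - 24m - 20 = (m + 2)(m^2 - 7m - 10).
Apply the quadratic formula to m^2 - 7m - 10 = 0: m = (7 +/- sqrt(89))/2, i.e. m ~= 8.217 or m ~= -1.217.

m = -2 or m = -1.217 or m = 8.217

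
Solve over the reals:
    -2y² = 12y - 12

y = -6.873 or y = 0.873

Rearrange to standard form: -2y² - 12y + 12 = 0.
Discriminant: (-12)² − 4·(-2)·12 = 240.
Quadratic formula: y = (12 ± √240) / (-4).
So y = -√(15) - 3 ≈ -6.873 or y = -3 + √(15) ≈ 0.873.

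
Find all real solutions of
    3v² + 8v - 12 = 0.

Discriminant: (8)² − 4·3·(-12) = 208.
Quadratic formula: v = (-8 ± √208) / 6.
So v = -4/3 + 2·√(13)/3 ≈ 1.0704 or v = -2·√(13)/3 - 4/3 ≈ -3.737.

v = -3.737 or v = 1.0704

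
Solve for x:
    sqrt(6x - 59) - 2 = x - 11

Isolate the radical: sqrt(6x - 59) = x - 9.
Square both sides: 6x - 59 = (x - 9)^2.
Expand and rearrange: x^2 - 24x + 140 = 0.
Solving gives x = 14 or x = 10.
Check each candidate in the original equation:
  x = 14: sqrt(25) = 5, while x - 9 = 5 — valid.
  x = 10: sqrt(1) = 1, while x - 9 = 1 — valid.

x = 10 or x = 14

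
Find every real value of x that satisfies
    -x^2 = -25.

Bring every term to one side: -x^2 + 25 = 0.
Factor: -1(x + 5)(x - 5) = 0.
So x = -5 or x = 5.

x = -5 or x = 5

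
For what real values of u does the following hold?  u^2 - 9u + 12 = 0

u = 1.6277 or u = 7.3723

Discriminant: (-9)^2 - 4*1*12 = 33.
Quadratic formula: u = (9 +/- sqrt(33)) / 2.
So u = sqrt(33)/2 + 9/2 ~= 7.3723 or u = 9/2 - sqrt(33)/2 ~= 1.6277.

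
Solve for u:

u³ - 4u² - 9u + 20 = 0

u = -2.5616 or u = 1.5616 or u = 5

Possible rational roots are divisors of 20. Testing u = 5 gives 0, so (u - 5) is a factor.
Divide: u³ - 4u² - 9u + 20 = (u - 5)(u² + u - 4).
Apply the quadratic formula to u² + u - 4 = 0: u = (-1 ± √17)/2, i.e. u ≈ 1.5616 or u ≈ -2.5616.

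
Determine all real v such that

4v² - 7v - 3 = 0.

Discriminant: (-7)² − 4·4·(-3) = 97.
Quadratic formula: v = (7 ± √97) / 8.
So v = 7/8 + √(97)/8 ≈ 2.1061 or v = 7/8 - √(97)/8 ≈ -0.3561.

v = -0.3561 or v = 2.1061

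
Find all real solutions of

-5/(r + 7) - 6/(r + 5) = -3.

Multiply both sides by (r + 7)(r + 5):
-5(r + 5) - 6(r + 7) = -3(r + 7)(r + 5).
Expand and collect terms: -3r^2 - 25r - 38 = 0.
Factor or apply the quadratic formula: r = -6.3333 or r = -2.
Neither value makes a denominator zero (r != -7, r != -5), so both are valid.

r = -6.3333 or r = -2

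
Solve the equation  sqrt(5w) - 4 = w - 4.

Isolate the radical: sqrt(5w) = w.
Square both sides: 5w = (w)^2.
Expand and rearrange: w^2 - 5w = 0.
Solving gives w = 5 or w = 0.
Check each candidate in the original equation:
  w = 5: sqrt(25) = 5, while w = 5 — valid.
  w = 0: sqrt(0) = 0, while w = 0 — valid.

w = 0 or w = 5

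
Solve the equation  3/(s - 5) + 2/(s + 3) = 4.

s = -2.5452 or s = 5.7952

Multiply both sides by (s - 5)(s + 3):
3(s + 3) + 2(s - 5) = 4(s - 5)(s + 3).
Expand and collect terms: 4s² - 13s - 59 = 0.
By the quadratic formula, s = (13 ± √1113) / 8, so s ≈ 5.7952 or s ≈ -2.5452.
Neither value makes a denominator zero (s ≠ 5, s ≠ -3), so both are valid.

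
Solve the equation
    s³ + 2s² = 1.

s = -1.618 or s = -1 or s = 0.618

Rearrange: s³ + 2s² - 1 = 0.
Possible rational roots are divisors of -1. Testing s = -1 gives 0, so (s + 1) is a factor.
Divide: s³ + 2s² - 1 = (s + 1)(s² + s - 1).
Apply the quadratic formula to s² + s - 1 = 0: s = (-1 ± √5)/2, i.e. s ≈ 0.618 or s ≈ -1.618.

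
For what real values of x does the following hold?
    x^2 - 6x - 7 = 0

x = -1 or x = 7

Factor: (x - 7)(x + 1) = 0.
So x = 7 or x = -1.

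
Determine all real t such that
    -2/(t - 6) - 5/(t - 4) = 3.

t = 2 or t = 5.6667

Multiply both sides by (t - 6)(t - 4):
-2(t - 4) - 5(t - 6) = 3(t - 6)(t - 4).
Expand and collect terms: 3t² - 23t + 34 = 0.
Factor or apply the quadratic formula: t = 5.6667 or t = 2.
Neither value makes a denominator zero (t ≠ 6, t ≠ 4), so both are valid.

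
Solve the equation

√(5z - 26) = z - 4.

z = 6 or z = 7

Square both sides: 5z - 26 = (z - 4)².
Expand and rearrange: z² - 13z + 42 = 0.
Solving gives z = 7 or z = 6.
Check each candidate in the original equation:
  z = 7: √(9) = 3, while z - 4 = 3 — valid.
  z = 6: √(4) = 2, while z - 4 = 2 — valid.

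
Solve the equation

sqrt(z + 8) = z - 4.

Square both sides: z + 8 = (z - 4)^2.
Expand and rearrange: z^2 - 9z + 8 = 0.
Solving gives z = 8 or z = 1.
Check each candidate in the original equation:
  z = 8: sqrt(16) = 4, while z - 4 = 4 — valid.
  z = 1: sqrt(9) = 3, while z - 4 = -3 — extraneous.

z = 8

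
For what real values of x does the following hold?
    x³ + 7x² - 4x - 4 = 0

Possible rational roots are divisors of -4. Testing x = 1 gives 0, so (x - 1) is a factor.
Divide: x³ + 7x² - 4x - 4 = (x - 1)(x² + 8x + 4).
Apply the quadratic formula to x² + 8x + 4 = 0: x = (-8 ± √48)/2, i.e. x ≈ -0.5359 or x ≈ -7.4641.

x = -7.4641 or x = -0.5359 or x = 1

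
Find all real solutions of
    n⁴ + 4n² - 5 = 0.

Let u = n². The equation becomes u² + 4u - 5 = 0.
Factor: (u - 1)(u + 5) = 0, so u = 1 or u = -5.
n² = 1 gives n = ±1.
n² = -5 < 0 has no real solution.

n = -1 or n = 1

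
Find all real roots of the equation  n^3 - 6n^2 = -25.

Rearrange: n^3 - 6n^2 + 25 = 0.
Possible rational roots are divisors of 25. Testing n = 5 gives 0, so (n - 5) is a factor.
Divide: n^3 - 6n^2 + 25 = (n - 5)(n^2 - n - 5).
Apply the quadratic formula to n^2 - n - 5 = 0: n = (1 +/- sqrt(21))/2, i.e. n ~= 2.7913 or n ~= -1.7913.

n = -1.7913 or n = 2.7913 or n = 5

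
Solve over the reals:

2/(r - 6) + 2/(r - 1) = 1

r = 2.2984 or r = 8.7016

Multiply both sides by (r - 6)(r - 1):
2(r - 1) + 2(r - 6) = (r - 6)(r - 1).
Expand and collect terms: r^2 - 11r + 20 = 0.
By the quadratic formula, r = (11 +/- sqrt(41)) / 2, so r ~= 8.7016 or r ~= 2.2984.
Neither value makes a denominator zero (r != 6, r != 1), so both are valid.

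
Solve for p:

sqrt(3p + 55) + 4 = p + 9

Isolate the radical: sqrt(3p + 55) = p + 5.
Square both sides: 3p + 55 = (p + 5)^2.
Expand and rearrange: p^2 + 7p - 30 = 0.
Solving gives p = 3 or p = -10.
Check each candidate in the original equation:
  p = 3: sqrt(64) = 8, while p + 5 = 8 — valid.
  p = -10: sqrt(25) = 5, while p + 5 = -5 — extraneous.

p = 3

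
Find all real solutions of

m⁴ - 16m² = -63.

m = -3 or m = -2.6458 or m = 2.6458 or m = 3

Let u = m². The equation becomes u² - 16u + 63 = 0.
Factor: (u - 9)(u - 7) = 0, so u = 9 or u = 7.
m² = 9 gives m = ±3.
m² = 7 gives m = ±√(7) ≈ ±2.6458.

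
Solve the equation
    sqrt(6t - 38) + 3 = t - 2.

Isolate the radical: sqrt(6t - 38) = t - 5.
Square both sides: 6t - 38 = (t - 5)^2.
Expand and rearrange: t^2 - 16t + 63 = 0.
Solving gives t = 9 or t = 7.
Check each candidate in the original equation:
  t = 9: sqrt(16) = 4, while t - 5 = 4 — valid.
  t = 7: sqrt(4) = 2, while t - 5 = 2 — valid.

t = 7 or t = 9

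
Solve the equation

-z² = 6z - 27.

z = -9 or z = 3

Bring every term to one side: -z² - 6z + 27 = 0.
Factor: -1(z + 9)(z - 3) = 0.
So z = -9 or z = 3.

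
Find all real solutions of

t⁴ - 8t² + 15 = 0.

Let u = t². The equation becomes u² - 8u + 15 = 0.
Factor: (u - 5)(u - 3) = 0, so u = 5 or u = 3.
t² = 5 gives t = ±√(5) ≈ ±2.2361.
t² = 3 gives t = ±√(3) ≈ ±1.7321.

t = -2.2361 or t = -1.7321 or t = 1.7321 or t = 2.2361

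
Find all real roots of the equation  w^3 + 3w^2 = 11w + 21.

w = -4.4142 or w = -1.5858 or w = 3

Rearrange: w^3 + 3w^2 - 11w - 21 = 0.
Possible rational roots are divisors of -21. Testing w = 3 gives 0, so (w - 3) is a factor.
Divide: w^3 + 3w^2 - 11w - 21 = (w - 3)(w^2 + 6w + 7).
Apply the quadratic formula to w^2 + 6w + 7 = 0: w = (-6 +/- sqrt(8))/2, i.e. w ~= -1.5858 or w ~= -4.4142.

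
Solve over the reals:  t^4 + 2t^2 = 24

t = -2 or t = 2

Let u = t^2. The equation becomes u^2 + 2u - 24 = 0.
Factor: (u + 6)(u - 4) = 0, so u = -6 or u = 4.
t^2 = -6 < 0 has no real solution.
t^2 = 4 gives t = +/-2.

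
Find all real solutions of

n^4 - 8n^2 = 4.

n = -2.9107 or n = 2.9107

Let u = n^2. The equation becomes u^2 - 8u - 4 = 0.
By the quadratic formula, u = 4 + 2*sqrt(5) or u = 4 - 2*sqrt(5).
n^2 = 4 + 2*sqrt(5) gives n = +/-sqrt(4 + 2*sqrt(5)) ~= +/-2.9107.
n^2 = 4 - 2*sqrt(5) < 0 has no real solution.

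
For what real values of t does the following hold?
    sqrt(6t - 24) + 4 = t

t = 4 or t = 10

Isolate the radical: sqrt(6t - 24) = t - 4.
Square both sides: 6t - 24 = (t - 4)^2.
Expand and rearrange: t^2 - 14t + 40 = 0.
Solving gives t = 10 or t = 4.
Check each candidate in the original equation:
  t = 10: sqrt(36) = 6, while t - 4 = 6 — valid.
  t = 4: sqrt(0) = 0, while t - 4 = 0 — valid.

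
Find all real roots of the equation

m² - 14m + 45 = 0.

m = 5 or m = 9

Factor: (m - 9)(m - 5) = 0.
So m = 9 or m = 5.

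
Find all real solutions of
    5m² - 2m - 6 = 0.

m = -0.9136 or m = 1.3136

Discriminant: (-2)² − 4·5·(-6) = 124.
Quadratic formula: m = (2 ± √124) / 10.
So m = 1/5 + √(31)/5 ≈ 1.3136 or m = 1/5 - √(31)/5 ≈ -0.9136.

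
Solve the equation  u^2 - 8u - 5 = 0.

u = -0.5826 or u = 8.5826

Discriminant: (-8)^2 - 4*1*(-5) = 84.
Quadratic formula: u = (8 +/- sqrt(84)) / 2.
So u = 4 + sqrt(21) ~= 8.5826 or u = 4 - sqrt(21) ~= -0.5826.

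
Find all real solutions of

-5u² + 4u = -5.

u = -0.677 or u = 1.477

Rearrange to standard form: -5u² + 4u + 5 = 0.
Discriminant: (4)² − 4·(-5)·5 = 116.
Quadratic formula: u = (-4 ± √116) / (-10).
So u = 2/5 - √(29)/5 ≈ -0.677 or u = 2/5 + √(29)/5 ≈ 1.477.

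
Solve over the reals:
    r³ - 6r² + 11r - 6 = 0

r = 1 or r = 2 or r = 3

Possible rational roots are divisors of -6. Testing r = 1 gives 0, so (r - 1) is a factor.
Divide: r³ - 6r² + 11r - 6 = (r - 1)(r² - 5r + 6).
Factor the quadratic: r = 3 or r = 2.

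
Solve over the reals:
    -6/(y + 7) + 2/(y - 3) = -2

y = -3.4495 or y = 1.4495

Multiply both sides by (y + 7)(y - 3):
-6(y - 3) + 2(y + 7) = -2(y + 7)(y - 3).
Expand and collect terms: -2y² - 4y + 10 = 0.
By the quadratic formula, y = (4 ± √96) / -4, so y ≈ -3.4495 or y ≈ 1.4495.
Neither value makes a denominator zero (y ≠ -7, y ≠ 3), so both are valid.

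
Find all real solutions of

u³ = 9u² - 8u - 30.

Rearrange: u³ - 9u² + 8u + 30 = 0.
Possible rational roots are divisors of 30. Testing u = 3 gives 0, so (u - 3) is a factor.
Divide: u³ - 9u² + 8u + 30 = (u - 3)(u² - 6u - 10).
Apply the quadratic formula to u² - 6u - 10 = 0: u = (6 ± √76)/2, i.e. u ≈ 7.3589 or u ≈ -1.3589.

u = -1.3589 or u = 3 or u = 7.3589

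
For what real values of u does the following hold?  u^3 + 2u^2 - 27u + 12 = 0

Possible rational roots are divisors of 12. Testing u = 4 gives 0, so (u - 4) is a factor.
Divide: u^3 + 2u^2 - 27u + 12 = (u - 4)(u^2 + 6u - 3).
Apply the quadratic formula to u^2 + 6u - 3 = 0: u = (-6 +/- sqrt(48))/2, i.e. u ~= 0.4641 or u ~= -6.4641.

u = -6.4641 or u = 0.4641 or u = 4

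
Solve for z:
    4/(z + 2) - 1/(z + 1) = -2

z = -3.6861 or z = -0.8139

Multiply both sides by (z + 2)(z + 1):
4(z + 1) - (z + 2) = -2(z + 2)(z + 1).
Expand and collect terms: -2z^2 - 9z - 6 = 0.
By the quadratic formula, z = (9 +/- sqrt(33)) / -4, so z ~= -3.6861 or z ~= -0.8139.
Neither value makes a denominator zero (z != -2, z != -1), so both are valid.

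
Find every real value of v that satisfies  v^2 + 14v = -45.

v = -9 or v = -5

Bring every term to one side: v^2 + 14v + 45 = 0.
Factor: (v + 9)(v + 5) = 0.
So v = -9 or v = -5.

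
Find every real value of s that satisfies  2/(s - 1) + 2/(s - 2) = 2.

Multiply both sides by (s - 1)(s - 2):
2(s - 2) + 2(s - 1) = 2(s - 1)(s - 2).
Expand and collect terms: 2s^2 - 10s + 10 = 0.
By the quadratic formula, s = (10 +/- sqrt(20)) / 4, so s ~= 3.618 or s ~= 1.382.
Neither value makes a denominator zero (s != 1, s != 2), so both are valid.

s = 1.382 or s = 3.618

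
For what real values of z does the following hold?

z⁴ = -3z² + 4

z = -1 or z = 1

Let u = z². The equation becomes u² + 3u - 4 = 0.
Factor: (u - 1)(u + 4) = 0, so u = 1 or u = -4.
z² = 1 gives z = ±1.
z² = -4 < 0 has no real solution.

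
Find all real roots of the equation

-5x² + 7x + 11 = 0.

Discriminant: (7)² − 4·(-5)·11 = 269.
Quadratic formula: x = (-7 ± √269) / (-10).
So x = 7/10 - √(269)/10 ≈ -0.9401 or x = 7/10 + √(269)/10 ≈ 2.3401.

x = -0.9401 or x = 2.3401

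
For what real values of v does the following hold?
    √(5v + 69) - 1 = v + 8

v = -1

Isolate the radical: √(5v + 69) = v + 9.
Square both sides: 5v + 69 = (v + 9)².
Expand and rearrange: v² + 13v + 12 = 0.
Solving gives v = -1 or v = -12.
Check each candidate in the original equation:
  v = -1: √(64) = 8, while v + 9 = 8 — valid.
  v = -12: √(9) = 3, while v + 9 = -3 — extraneous.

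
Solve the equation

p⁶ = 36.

Let u = p³. The equation becomes u² - 36 = 0.
Factor: (u - 6)(u + 6) = 0, so u = 6 or u = -6.
p³ = 6 gives p = ∛(6) ≈ 1.8171.
p³ = -6 gives p = -∛(6) ≈ -1.8171.

p = -1.8171 or p = 1.8171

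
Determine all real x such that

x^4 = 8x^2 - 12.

Let u = x^2. The equation becomes u^2 - 8u + 12 = 0.
Factor: (u - 6)(u - 2) = 0, so u = 6 or u = 2.
x^2 = 6 gives x = +/-sqrt(6) ~= +/-2.4495.
x^2 = 2 gives x = +/-sqrt(2) ~= +/-1.4142.

x = -2.4495 or x = -1.4142 or x = 1.4142 or x = 2.4495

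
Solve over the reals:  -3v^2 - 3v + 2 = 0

v = -1.4574 or v = 0.4574

Discriminant: (-3)^2 - 4*(-3)*2 = 33.
Quadratic formula: v = (3 +/- sqrt(33)) / (-6).
So v = -sqrt(33)/6 - 1/2 ~= -1.4574 or v = -1/2 + sqrt(33)/6 ~= 0.4574.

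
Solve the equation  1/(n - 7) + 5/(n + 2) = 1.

n = 2.1459 or n = 8.8541

Multiply both sides by (n - 7)(n + 2):
(n + 2) + 5(n - 7) = (n - 7)(n + 2).
Expand and collect terms: n² - 11n + 19 = 0.
By the quadratic formula, n = (11 ± √45) / 2, so n ≈ 8.8541 or n ≈ 2.1459.
Neither value makes a denominator zero (n ≠ 7, n ≠ -2), so both are valid.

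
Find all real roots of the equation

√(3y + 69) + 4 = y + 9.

Isolate the radical: √(3y + 69) = y + 5.
Square both sides: 3y + 69 = (y + 5)².
Expand and rearrange: y² + 7y - 44 = 0.
Solving gives y = 4 or y = -11.
Check each candidate in the original equation:
  y = 4: √(81) = 9, while y + 5 = 9 — valid.
  y = -11: √(36) = 6, while y + 5 = -6 — extraneous.

y = 4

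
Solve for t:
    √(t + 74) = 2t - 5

t = 7

Square both sides: t + 74 = (2t - 5)².
Expand and rearrange: 4t² - 21t - 49 = 0.
Solving gives t = 7 or t = -1.75.
Check each candidate in the original equation:
  t = 7: √(81) = 9, while 2t - 5 = 9 — valid.
  t = -1.75: √(72.25) = 8.5, while 2t - 5 = -8.5 — extraneous.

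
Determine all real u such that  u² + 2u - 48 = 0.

Factor: (u + 8)(u - 6) = 0.
So u = -8 or u = 6.

u = -8 or u = 6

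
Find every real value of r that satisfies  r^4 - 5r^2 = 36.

r = -3 or r = 3

Let u = r^2. The equation becomes u^2 - 5u - 36 = 0.
Factor: (u + 4)(u - 9) = 0, so u = -4 or u = 9.
r^2 = -4 < 0 has no real solution.
r^2 = 9 gives r = +/-3.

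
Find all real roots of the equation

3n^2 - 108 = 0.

Factor: 3(n + 6)(n - 6) = 0.
So n = -6 or n = 6.

n = -6 or n = 6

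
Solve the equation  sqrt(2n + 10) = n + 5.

Square both sides: 2n + 10 = (n + 5)^2.
Expand and rearrange: n^2 + 8n + 15 = 0.
Solving gives n = -3 or n = -5.
Check each candidate in the original equation:
  n = -3: sqrt(4) = 2, while n + 5 = 2 — valid.
  n = -5: sqrt(0) = 0, while n + 5 = 0 — valid.

n = -5 or n = -3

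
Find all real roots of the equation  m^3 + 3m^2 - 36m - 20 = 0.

m = -7.4641 or m = -0.5359 or m = 5

Possible rational roots are divisors of -20. Testing m = 5 gives 0, so (m - 5) is a factor.
Divide: m^3 + 3m^2 - 36m - 20 = (m - 5)(m^2 + 8m + 4).
Apply the quadratic formula to m^2 + 8m + 4 = 0: m = (-8 +/- sqrt(48))/2, i.e. m ~= -0.5359 or m ~= -7.4641.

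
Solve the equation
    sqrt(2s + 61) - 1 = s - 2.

s = 10

Isolate the radical: sqrt(2s + 61) = s - 1.
Square both sides: 2s + 61 = (s - 1)^2.
Expand and rearrange: s^2 - 4s - 60 = 0.
Solving gives s = 10 or s = -6.
Check each candidate in the original equation:
  s = 10: sqrt(81) = 9, while s - 1 = 9 — valid.
  s = -6: sqrt(49) = 7, while s - 1 = -7 — extraneous.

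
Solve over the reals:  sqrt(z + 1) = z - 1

Square both sides: z + 1 = (z - 1)^2.
Expand and rearrange: z^2 - 3z = 0.
Solving gives z = 3 or z = 0.
Check each candidate in the original equation:
  z = 3: sqrt(4) = 2, while z - 1 = 2 — valid.
  z = 0: sqrt(1) = 1, while z - 1 = -1 — extraneous.

z = 3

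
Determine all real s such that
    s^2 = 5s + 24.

s = -3 or s = 8

Bring every term to one side: s^2 - 5s - 24 = 0.
Factor: (s + 3)(s - 8) = 0.
So s = -3 or s = 8.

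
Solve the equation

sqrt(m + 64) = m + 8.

Square both sides: m + 64 = (m + 8)^2.
Expand and rearrange: m^2 + 15m = 0.
Solving gives m = 0 or m = -15.
Check each candidate in the original equation:
  m = 0: sqrt(64) = 8, while m + 8 = 8 — valid.
  m = -15: sqrt(49) = 7, while m + 8 = -7 — extraneous.

m = 0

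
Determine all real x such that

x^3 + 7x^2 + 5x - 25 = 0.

x = -5 or x = -3.4495 or x = 1.4495

Possible rational roots are divisors of -25. Testing x = -5 gives 0, so (x + 5) is a factor.
Divide: x^3 + 7x^2 + 5x - 25 = (x + 5)(x^2 + 2x - 5).
Apply the quadratic formula to x^2 + 2x - 5 = 0: x = (-2 +/- sqrt(24))/2, i.e. x ~= 1.4495 or x ~= -3.4495.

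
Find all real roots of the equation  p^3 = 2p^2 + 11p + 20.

p = 5

Rearrange: p^3 - 2p^2 - 11p - 20 = 0.
Possible rational roots are divisors of -20. Testing p = 5 gives 0, so (p - 5) is a factor.
Divide: p^3 - 2p^2 - 11p - 20 = (p - 5)(p^2 + 3p + 4).
The quadratic p^2 + 3p + 4 has discriminant -7 < 0, so no further real roots.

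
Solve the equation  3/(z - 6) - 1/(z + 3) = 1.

z = -3.765 or z = 8.765

Multiply both sides by (z - 6)(z + 3):
3(z + 3) - (z - 6) = (z - 6)(z + 3).
Expand and collect terms: z^2 - 5z - 33 = 0.
By the quadratic formula, z = (5 +/- sqrt(157)) / 2, so z ~= 8.765 or z ~= -3.765.
Neither value makes a denominator zero (z != 6, z != -3), so both are valid.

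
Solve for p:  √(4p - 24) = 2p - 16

p = 10

Square both sides: 4p - 24 = (2p - 16)².
Expand and rearrange: 4p² - 68p + 280 = 0.
Solving gives p = 10 or p = 7.
Check each candidate in the original equation:
  p = 10: √(16) = 4, while 2p - 16 = 4 — valid.
  p = 7: √(4) = 2, while 2p - 16 = -2 — extraneous.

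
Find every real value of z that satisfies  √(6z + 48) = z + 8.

Square both sides: 6z + 48 = (z + 8)².
Expand and rearrange: z² + 10z + 16 = 0.
Solving gives z = -2 or z = -8.
Check each candidate in the original equation:
  z = -2: √(36) = 6, while z + 8 = 6 — valid.
  z = -8: √(0) = 0, while z + 8 = 0 — valid.

z = -8 or z = -2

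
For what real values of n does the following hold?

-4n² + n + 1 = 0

n = -0.3904 or n = 0.6404

Discriminant: (1)² − 4·(-4)·1 = 17.
Quadratic formula: n = (-1 ± √17) / (-8).
So n = 1/8 - √(17)/8 ≈ -0.3904 or n = 1/8 + √(17)/8 ≈ 0.6404.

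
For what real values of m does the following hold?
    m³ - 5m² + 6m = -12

m = -1

Rearrange: m³ - 5m² + 6m + 12 = 0.
Possible rational roots are divisors of 12. Testing m = -1 gives 0, so (m + 1) is a factor.
Divide: m³ - 5m² + 6m + 12 = (m + 1)(m² - 6m + 12).
The quadratic m² - 6m + 12 has discriminant -12 < 0, so no further real roots.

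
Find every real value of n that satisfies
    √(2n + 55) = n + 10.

Square both sides: 2n + 55 = (n + 10)².
Expand and rearrange: n² + 18n + 45 = 0.
Solving gives n = -3 or n = -15.
Check each candidate in the original equation:
  n = -3: √(49) = 7, while n + 10 = 7 — valid.
  n = -15: √(25) = 5, while n + 10 = -5 — extraneous.

n = -3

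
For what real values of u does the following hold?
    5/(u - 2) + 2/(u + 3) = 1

u = -2.099 or u = 8.099

Multiply both sides by (u - 2)(u + 3):
5(u + 3) + 2(u - 2) = (u - 2)(u + 3).
Expand and collect terms: u² - 6u - 17 = 0.
By the quadratic formula, u = (6 ± √104) / 2, so u ≈ 8.099 or u ≈ -2.099.
Neither value makes a denominator zero (u ≠ 2, u ≠ -3), so both are valid.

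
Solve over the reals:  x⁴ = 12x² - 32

x = -2.8284 or x = -2 or x = 2 or x = 2.8284

Let u = x². The equation becomes u² - 12u + 32 = 0.
Factor: (u - 4)(u - 8) = 0, so u = 4 or u = 8.
x² = 4 gives x = ±2.
x² = 8 gives x = ±2·√(2) ≈ ±2.8284.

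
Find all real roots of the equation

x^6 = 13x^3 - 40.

x = 1.71 or x = 2

Let u = x^3. The equation becomes u^2 - 13u + 40 = 0.
Factor: (u - 8)(u - 5) = 0, so u = 8 or u = 5.
x^3 = 8 gives x = 2.
x^3 = 5 gives x = (5)^(1/3) ~= 1.71.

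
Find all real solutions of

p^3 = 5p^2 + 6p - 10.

p = -1.7417 or p = 1 or p = 5.7417

Rearrange: p^3 - 5p^2 - 6p + 10 = 0.
Possible rational roots are divisors of 10. Testing p = 1 gives 0, so (p - 1) is a factor.
Divide: p^3 - 5p^2 - 6p + 10 = (p - 1)(p^2 - 4p - 10).
Apply the quadratic formula to p^2 - 4p - 10 = 0: p = (4 +/- sqrt(56))/2, i.e. p ~= 5.7417 or p ~= -1.7417.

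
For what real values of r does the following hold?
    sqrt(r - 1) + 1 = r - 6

r = 10

Isolate the radical: sqrt(r - 1) = r - 7.
Square both sides: r - 1 = (r - 7)^2.
Expand and rearrange: r^2 - 15r + 50 = 0.
Solving gives r = 10 or r = 5.
Check each candidate in the original equation:
  r = 10: sqrt(9) = 3, while r - 7 = 3 — valid.
  r = 5: sqrt(4) = 2, while r - 7 = -2 — extraneous.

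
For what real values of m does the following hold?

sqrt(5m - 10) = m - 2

Square both sides: 5m - 10 = (m - 2)^2.
Expand and rearrange: m^2 - 9m + 14 = 0.
Solving gives m = 7 or m = 2.
Check each candidate in the original equation:
  m = 7: sqrt(25) = 5, while m - 2 = 5 — valid.
  m = 2: sqrt(0) = 0, while m - 2 = 0 — valid.

m = 2 or m = 7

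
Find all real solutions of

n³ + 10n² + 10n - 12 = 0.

n = -8.6904 or n = -2 or n = 0.6904

Possible rational roots are divisors of -12. Testing n = -2 gives 0, so (n + 2) is a factor.
Divide: n³ + 10n² + 10n - 12 = (n + 2)(n² + 8n - 6).
Apply the quadratic formula to n² + 8n - 6 = 0: n = (-8 ± √88)/2, i.e. n ≈ 0.6904 or n ≈ -8.6904.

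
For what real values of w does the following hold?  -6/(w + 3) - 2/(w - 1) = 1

w = -10.2915 or w = 0.2915

Multiply both sides by (w + 3)(w - 1):
-6(w - 1) - 2(w + 3) = (w + 3)(w - 1).
Expand and collect terms: w^2 + 10w - 3 = 0.
By the quadratic formula, w = (-10 +/- sqrt(112)) / 2, so w ~= 0.2915 or w ~= -10.2915.
Neither value makes a denominator zero (w != -3, w != 1), so both are valid.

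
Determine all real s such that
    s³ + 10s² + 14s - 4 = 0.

s = -8.2426 or s = -2 or s = 0.2426

Possible rational roots are divisors of -4. Testing s = -2 gives 0, so (s + 2) is a factor.
Divide: s³ + 10s² + 14s - 4 = (s + 2)(s² + 8s - 2).
Apply the quadratic formula to s² + 8s - 2 = 0: s = (-8 ± √72)/2, i.e. s ≈ 0.2426 or s ≈ -8.2426.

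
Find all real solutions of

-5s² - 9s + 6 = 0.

s = -2.3177 or s = 0.5177

Discriminant: (-9)² − 4·(-5)·6 = 201.
Quadratic formula: s = (9 ± √201) / (-10).
So s = -√(201)/10 - 9/10 ≈ -2.3177 or s = -9/10 + √(201)/10 ≈ 0.5177.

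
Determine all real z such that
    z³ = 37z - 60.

Rearrange: z³ - 37z + 60 = 0.
Possible rational roots are divisors of 60. Testing z = 5 gives 0, so (z - 5) is a factor.
Divide: z³ - 37z + 60 = (z - 5)(z² + 5z - 12).
Apply the quadratic formula to z² + 5z - 12 = 0: z = (-5 ± √73)/2, i.e. z ≈ 1.772 or z ≈ -6.772.

z = -6.772 or z = 1.772 or z = 5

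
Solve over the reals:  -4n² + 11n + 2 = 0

Discriminant: (11)² − 4·(-4)·2 = 153.
Quadratic formula: n = (-11 ± √153) / (-8).
So n = 11/8 - 3·√(17)/8 ≈ -0.1712 or n = 11/8 + 3·√(17)/8 ≈ 2.9212.

n = -0.1712 or n = 2.9212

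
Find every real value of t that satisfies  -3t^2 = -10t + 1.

Rearrange to standard form: -3t^2 + 10t - 1 = 0.
Discriminant: (10)^2 - 4*(-3)*(-1) = 88.
Quadratic formula: t = (-10 +/- sqrt(88)) / (-6).
So t = 5/3 - sqrt(22)/3 ~= 0.1032 or t = sqrt(22)/3 + 5/3 ~= 3.2301.

t = 0.1032 or t = 3.2301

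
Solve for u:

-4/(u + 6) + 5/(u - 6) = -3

u = -4.4126 or u = 4.0792

Multiply both sides by (u + 6)(u - 6):
-4(u - 6) + 5(u + 6) = -3(u + 6)(u - 6).
Expand and collect terms: -3u^2 - u + 54 = 0.
By the quadratic formula, u = (1 +/- sqrt(649)) / -6, so u ~= -4.4126 or u ~= 4.0792.
Neither value makes a denominator zero (u != -6, u != 6), so both are valid.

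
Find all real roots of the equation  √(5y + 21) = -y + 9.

Square both sides: 5y + 21 = (-y + 9)².
Expand and rearrange: y² - 23y + 60 = 0.
Solving gives y = 20 or y = 3.
Check each candidate in the original equation:
  y = 20: √(121) = 11, while -y + 9 = -11 — extraneous.
  y = 3: √(36) = 6, while -y + 9 = 6 — valid.

y = 3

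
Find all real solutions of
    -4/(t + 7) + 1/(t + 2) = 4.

t = -7.9597 or t = -1.7903

Multiply both sides by (t + 7)(t + 2):
-4(t + 2) + (t + 7) = 4(t + 7)(t + 2).
Expand and collect terms: 4t^2 + 39t + 57 = 0.
By the quadratic formula, t = (-39 +/- sqrt(609)) / 8, so t ~= -1.7903 or t ~= -7.9597.
Neither value makes a denominator zero (t != -7, t != -2), so both are valid.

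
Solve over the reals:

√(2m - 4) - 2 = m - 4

Isolate the radical: √(2m - 4) = m - 2.
Square both sides: 2m - 4 = (m - 2)².
Expand and rearrange: m² - 6m + 8 = 0.
Solving gives m = 4 or m = 2.
Check each candidate in the original equation:
  m = 4: √(4) = 2, while m - 2 = 2 — valid.
  m = 2: √(0) = 0, while m - 2 = 0 — valid.

m = 2 or m = 4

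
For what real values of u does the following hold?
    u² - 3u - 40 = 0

Factor: (u - 8)(u + 5) = 0.
So u = 8 or u = -5.

u = -5 or u = 8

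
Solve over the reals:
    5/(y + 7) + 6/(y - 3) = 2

Multiply both sides by (y + 7)(y - 3):
5(y - 3) + 6(y + 7) = 2(y + 7)(y - 3).
Expand and collect terms: 2y^2 - 3y - 69 = 0.
By the quadratic formula, y = (3 +/- sqrt(561)) / 4, so y ~= 6.6714 or y ~= -5.1714.
Neither value makes a denominator zero (y != -7, y != 3), so both are valid.

y = -5.1714 or y = 6.6714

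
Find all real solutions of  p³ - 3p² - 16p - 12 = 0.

p = -2 or p = -1 or p = 6

Possible rational roots are divisors of -12. Testing p = -1 gives 0, so (p + 1) is a factor.
Divide: p³ - 3p² - 16p - 12 = (p + 1)(p² - 4p - 12).
Factor the quadratic: p = 6 or p = -2.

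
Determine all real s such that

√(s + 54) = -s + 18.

Square both sides: s + 54 = (-s + 18)².
Expand and rearrange: s² - 37s + 270 = 0.
Solving gives s = 27 or s = 10.
Check each candidate in the original equation:
  s = 27: √(81) = 9, while -s + 18 = -9 — extraneous.
  s = 10: √(64) = 8, while -s + 18 = 8 — valid.

s = 10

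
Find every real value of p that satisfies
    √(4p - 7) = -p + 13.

p = 8

Square both sides: 4p - 7 = (-p + 13)².
Expand and rearrange: p² - 30p + 176 = 0.
Solving gives p = 22 or p = 8.
Check each candidate in the original equation:
  p = 22: √(81) = 9, while -p + 13 = -9 — extraneous.
  p = 8: √(25) = 5, while -p + 13 = 5 — valid.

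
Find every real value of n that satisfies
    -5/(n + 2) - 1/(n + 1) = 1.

n = -7.8541 or n = -1.1459

Multiply both sides by (n + 2)(n + 1):
-5(n + 1) - (n + 2) = (n + 2)(n + 1).
Expand and collect terms: n² + 9n + 9 = 0.
By the quadratic formula, n = (-9 ± √45) / 2, so n ≈ -1.1459 or n ≈ -7.8541.
Neither value makes a denominator zero (n ≠ -2, n ≠ -1), so both are valid.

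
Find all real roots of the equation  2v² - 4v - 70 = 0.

v = -5 or v = 7

Factor: 2(v - 7)(v + 5) = 0.
So v = 7 or v = -5.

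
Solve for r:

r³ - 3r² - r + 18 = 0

r = -2

Possible rational roots are divisors of 18. Testing r = -2 gives 0, so (r + 2) is a factor.
Divide: r³ - 3r² - r + 18 = (r + 2)(r² - 5r + 9).
The quadratic r² - 5r + 9 has discriminant -11 < 0, so no further real roots.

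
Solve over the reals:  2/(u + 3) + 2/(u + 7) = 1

u = -5.8284 or u = -0.1716

Multiply both sides by (u + 3)(u + 7):
2(u + 7) + 2(u + 3) = (u + 3)(u + 7).
Expand and collect terms: u² + 6u + 1 = 0.
By the quadratic formula, u = (-6 ± √32) / 2, so u ≈ -0.1716 or u ≈ -5.8284.
Neither value makes a denominator zero (u ≠ -3, u ≠ -7), so both are valid.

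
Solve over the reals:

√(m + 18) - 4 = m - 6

Isolate the radical: √(m + 18) = m - 2.
Square both sides: m + 18 = (m - 2)².
Expand and rearrange: m² - 5m - 14 = 0.
Solving gives m = 7 or m = -2.
Check each candidate in the original equation:
  m = 7: √(25) = 5, while m - 2 = 5 — valid.
  m = -2: √(16) = 4, while m - 2 = -4 — extraneous.

m = 7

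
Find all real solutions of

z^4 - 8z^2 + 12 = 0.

Let u = z^2. The equation becomes u^2 - 8u + 12 = 0.
Factor: (u - 2)(u - 6) = 0, so u = 2 or u = 6.
z^2 = 2 gives z = +/-sqrt(2) ~= +/-1.4142.
z^2 = 6 gives z = +/-sqrt(6) ~= +/-2.4495.

z = -2.4495 or z = -1.4142 or z = 1.4142 or z = 2.4495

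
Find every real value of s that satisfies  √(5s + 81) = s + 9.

s = 0

Square both sides: 5s + 81 = (s + 9)².
Expand and rearrange: s² + 13s = 0.
Solving gives s = 0 or s = -13.
Check each candidate in the original equation:
  s = 0: √(81) = 9, while s + 9 = 9 — valid.
  s = -13: √(16) = 4, while s + 9 = -4 — extraneous.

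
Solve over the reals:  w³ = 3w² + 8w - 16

w = -2.5616 or w = 1.5616 or w = 4

Rearrange: w³ - 3w² - 8w + 16 = 0.
Possible rational roots are divisors of 16. Testing w = 4 gives 0, so (w - 4) is a factor.
Divide: w³ - 3w² - 8w + 16 = (w - 4)(w² + w - 4).
Apply the quadratic formula to w² + w - 4 = 0: w = (-1 ± √17)/2, i.e. w ≈ 1.5616 or w ≈ -2.5616.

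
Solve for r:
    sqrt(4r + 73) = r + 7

r = 2

Square both sides: 4r + 73 = (r + 7)^2.
Expand and rearrange: r^2 + 10r - 24 = 0.
Solving gives r = 2 or r = -12.
Check each candidate in the original equation:
  r = 2: sqrt(81) = 9, while r + 7 = 9 — valid.
  r = -12: sqrt(25) = 5, while r + 7 = -5 — extraneous.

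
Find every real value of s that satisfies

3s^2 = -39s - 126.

s = -7 or s = -6

Bring every term to one side: 3s^2 + 39s + 126 = 0.
Factor: 3(s + 6)(s + 7) = 0.
So s = -6 or s = -7.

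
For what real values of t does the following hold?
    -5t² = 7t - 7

Rearrange to standard form: -5t² - 7t + 7 = 0.
Discriminant: (-7)² − 4·(-5)·7 = 189.
Quadratic formula: t = (7 ± √189) / (-10).
So t = -3·√(21)/10 - 7/10 ≈ -2.0748 or t = -7/10 + 3·√(21)/10 ≈ 0.6748.

t = -2.0748 or t = 0.6748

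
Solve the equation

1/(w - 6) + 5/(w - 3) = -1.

Multiply both sides by (w - 6)(w - 3):
(w - 3) + 5(w - 6) = -(w - 6)(w - 3).
Expand and collect terms: -w² + 3w + 15 = 0.
By the quadratic formula, w = (-3 ± √69) / -2, so w ≈ -2.6533 or w ≈ 5.6533.
Neither value makes a denominator zero (w ≠ 6, w ≠ 3), so both are valid.

w = -2.6533 or w = 5.6533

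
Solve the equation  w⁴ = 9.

w = -1.7321 or w = 1.7321

Let u = w². The equation becomes u² - 9 = 0.
Factor: (u + 3)(u - 3) = 0, so u = -3 or u = 3.
w² = -3 < 0 has no real solution.
w² = 3 gives w = ±√(3) ≈ ±1.7321.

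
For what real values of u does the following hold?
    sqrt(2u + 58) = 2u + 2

u = 3

Square both sides: 2u + 58 = (2u + 2)^2.
Expand and rearrange: 4u^2 + 6u - 54 = 0.
Solving gives u = 3 or u = -4.5.
Check each candidate in the original equation:
  u = 3: sqrt(64) = 8, while 2u + 2 = 8 — valid.
  u = -4.5: sqrt(49) = 7, while 2u + 2 = -7 — extraneous.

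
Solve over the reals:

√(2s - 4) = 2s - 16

s = 10

Square both sides: 2s - 4 = (2s - 16)².
Expand and rearrange: 4s² - 66s + 260 = 0.
Solving gives s = 10 or s = 6.5.
Check each candidate in the original equation:
  s = 10: √(16) = 4, while 2s - 16 = 4 — valid.
  s = 6.5: √(9) = 3, while 2s - 16 = -3 — extraneous.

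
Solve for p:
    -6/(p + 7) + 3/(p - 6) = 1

p = -12.1489 or p = 8.1489

Multiply both sides by (p + 7)(p - 6):
-6(p - 6) + 3(p + 7) = (p + 7)(p - 6).
Expand and collect terms: p^2 + 4p - 99 = 0.
By the quadratic formula, p = (-4 +/- sqrt(412)) / 2, so p ~= 8.1489 or p ~= -12.1489.
Neither value makes a denominator zero (p != -7, p != 6), so both are valid.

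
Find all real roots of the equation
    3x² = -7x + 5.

Rearrange to standard form: 3x² + 7x - 5 = 0.
Discriminant: (7)² − 4·3·(-5) = 109.
Quadratic formula: x = (-7 ± √109) / 6.
So x = -7/6 + √(109)/6 ≈ 0.5734 or x = -√(109)/6 - 7/6 ≈ -2.9067.

x = -2.9067 or x = 0.5734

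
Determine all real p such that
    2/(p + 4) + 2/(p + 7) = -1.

p = -10 or p = -5

Multiply both sides by (p + 4)(p + 7):
2(p + 7) + 2(p + 4) = -(p + 4)(p + 7).
Expand and collect terms: -p² - 15p - 50 = 0.
Factor or apply the quadratic formula: p = -10 or p = -5.
Neither value makes a denominator zero (p ≠ -4, p ≠ -7), so both are valid.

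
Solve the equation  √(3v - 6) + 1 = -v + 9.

v = 5

Isolate the radical: √(3v - 6) = -v + 8.
Square both sides: 3v - 6 = (-v + 8)².
Expand and rearrange: v² - 19v + 70 = 0.
Solving gives v = 14 or v = 5.
Check each candidate in the original equation:
  v = 14: √(36) = 6, while -v + 8 = -6 — extraneous.
  v = 5: √(9) = 3, while -v + 8 = 3 — valid.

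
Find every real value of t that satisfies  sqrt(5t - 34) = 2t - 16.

Square both sides: 5t - 34 = (2t - 16)^2.
Expand and rearrange: 4t^2 - 69t + 290 = 0.
Solving gives t = 10 or t = 7.25.
Check each candidate in the original equation:
  t = 10: sqrt(16) = 4, while 2t - 16 = 4 — valid.
  t = 7.25: sqrt(2.25) = 1.5, while 2t - 16 = -1.5 — extraneous.

t = 10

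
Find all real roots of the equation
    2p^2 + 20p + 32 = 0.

Factor: 2(p + 8)(p + 2) = 0.
So p = -8 or p = -2.

p = -8 or p = -2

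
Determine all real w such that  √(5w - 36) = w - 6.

Square both sides: 5w - 36 = (w - 6)².
Expand and rearrange: w² - 17w + 72 = 0.
Solving gives w = 9 or w = 8.
Check each candidate in the original equation:
  w = 9: √(9) = 3, while w - 6 = 3 — valid.
  w = 8: √(4) = 2, while w - 6 = 2 — valid.

w = 8 or w = 9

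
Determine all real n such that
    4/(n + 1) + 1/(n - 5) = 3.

Multiply both sides by (n + 1)(n - 5):
4(n - 5) + (n + 1) = 3(n + 1)(n - 5).
Expand and collect terms: 3n² - 17n + 4 = 0.
By the quadratic formula, n = (17 ± √241) / 6, so n ≈ 5.4207 or n ≈ 0.246.
Neither value makes a denominator zero (n ≠ -1, n ≠ 5), so both are valid.

n = 0.246 or n = 5.4207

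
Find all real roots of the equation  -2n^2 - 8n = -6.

Rearrange to standard form: -2n^2 - 8n + 6 = 0.
Discriminant: (-8)^2 - 4*(-2)*6 = 112.
Quadratic formula: n = (8 +/- sqrt(112)) / (-4).
So n = -sqrt(7) - 2 ~= -4.6458 or n = -2 + sqrt(7) ~= 0.6458.

n = -4.6458 or n = 0.6458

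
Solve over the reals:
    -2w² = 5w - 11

Rearrange to standard form: -2w² - 5w + 11 = 0.
Discriminant: (-5)² − 4·(-2)·11 = 113.
Quadratic formula: w = (5 ± √113) / (-4).
So w = -√(113)/4 - 5/4 ≈ -3.9075 or w = -5/4 + √(113)/4 ≈ 1.4075.

w = -3.9075 or w = 1.4075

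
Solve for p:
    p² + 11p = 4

p = -11.3523 or p = 0.3523

Rearrange to standard form: p² + 11p - 4 = 0.
Discriminant: (11)² − 4·1·(-4) = 137.
Quadratic formula: p = (-11 ± √137) / 2.
So p = -11/2 + √(137)/2 ≈ 0.3523 or p = -√(137)/2 - 11/2 ≈ -11.3523.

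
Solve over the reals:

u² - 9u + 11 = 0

Discriminant: (-9)² − 4·1·11 = 37.
Quadratic formula: u = (9 ± √37) / 2.
So u = √(37)/2 + 9/2 ≈ 7.5414 or u = 9/2 - √(37)/2 ≈ 1.4586.

u = 1.4586 or u = 7.5414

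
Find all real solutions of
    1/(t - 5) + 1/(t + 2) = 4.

t = -1.7589 or t = 5.2589

Multiply both sides by (t - 5)(t + 2):
(t + 2) + (t - 5) = 4(t - 5)(t + 2).
Expand and collect terms: 4t^2 - 14t - 37 = 0.
By the quadratic formula, t = (14 +/- sqrt(788)) / 8, so t ~= 5.2589 or t ~= -1.7589.
Neither value makes a denominator zero (t != 5, t != -2), so both are valid.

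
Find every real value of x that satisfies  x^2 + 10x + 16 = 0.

Factor: (x + 8)(x + 2) = 0.
So x = -8 or x = -2.

x = -8 or x = -2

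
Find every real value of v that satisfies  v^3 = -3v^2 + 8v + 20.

Rearrange: v^3 + 3v^2 - 8v - 20 = 0.
Possible rational roots are divisors of -20. Testing v = -2 gives 0, so (v + 2) is a factor.
Divide: v^3 + 3v^2 - 8v - 20 = (v + 2)(v^2 + v - 10).
Apply the quadratic formula to v^2 + v - 10 = 0: v = (-1 +/- sqrt(41))/2, i.e. v ~= 2.7016 or v ~= -3.7016.

v = -3.7016 or v = -2 or v = 2.7016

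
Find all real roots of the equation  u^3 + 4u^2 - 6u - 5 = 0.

u = -5 or u = -0.618 or u = 1.618

Possible rational roots are divisors of -5. Testing u = -5 gives 0, so (u + 5) is a factor.
Divide: u^3 + 4u^2 - 6u - 5 = (u + 5)(u^2 - u - 1).
Apply the quadratic formula to u^2 - u - 1 = 0: u = (1 +/- sqrt(5))/2, i.e. u ~= 1.618 or u ~= -0.618.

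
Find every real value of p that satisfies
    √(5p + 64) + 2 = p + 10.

Isolate the radical: √(5p + 64) = p + 8.
Square both sides: 5p + 64 = (p + 8)².
Expand and rearrange: p² + 11p = 0.
Solving gives p = 0 or p = -11.
Check each candidate in the original equation:
  p = 0: √(64) = 8, while p + 8 = 8 — valid.
  p = -11: √(9) = 3, while p + 8 = -3 — extraneous.

p = 0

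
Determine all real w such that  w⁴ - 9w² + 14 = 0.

Let u = w². The equation becomes u² - 9u + 14 = 0.
Factor: (u - 2)(u - 7) = 0, so u = 2 or u = 7.
w² = 2 gives w = ±√(2) ≈ ±1.4142.
w² = 7 gives w = ±√(7) ≈ ±2.6458.

w = -2.6458 or w = -1.4142 or w = 1.4142 or w = 2.6458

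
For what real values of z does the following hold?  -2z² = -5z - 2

Rearrange to standard form: -2z² + 5z + 2 = 0.
Discriminant: (5)² − 4·(-2)·2 = 41.
Quadratic formula: z = (-5 ± √41) / (-4).
So z = 5/4 - √(41)/4 ≈ -0.3508 or z = 5/4 + √(41)/4 ≈ 2.8508.

z = -0.3508 or z = 2.8508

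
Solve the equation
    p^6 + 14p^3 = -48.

p = -2 or p = -1.8171

Let u = p^3. The equation becomes u^2 + 14u + 48 = 0.
Factor: (u + 8)(u + 6) = 0, so u = -8 or u = -6.
p^3 = -8 gives p = -2.
p^3 = -6 gives p = -(6)^(1/3) ~= -1.8171.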